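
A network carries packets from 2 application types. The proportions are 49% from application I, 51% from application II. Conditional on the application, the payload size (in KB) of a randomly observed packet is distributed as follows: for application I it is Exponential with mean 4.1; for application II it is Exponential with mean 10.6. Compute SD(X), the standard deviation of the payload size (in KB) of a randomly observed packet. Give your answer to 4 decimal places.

Per component, I: μ=4.1, E[X²]=33.62; II: μ=10.6, E[X²]=224.72.
E[X] = 0.49·4.1 + 0.51·10.6 = 7.415.
E[X²] = 0.49·33.62 + 0.51·224.72 = 131.081.
Var(X) = E[X²] − (E[X])² = 131.081 − 54.9822 = 76.0988.
SD(X) = √76.0988 = 8.72346.

8.7235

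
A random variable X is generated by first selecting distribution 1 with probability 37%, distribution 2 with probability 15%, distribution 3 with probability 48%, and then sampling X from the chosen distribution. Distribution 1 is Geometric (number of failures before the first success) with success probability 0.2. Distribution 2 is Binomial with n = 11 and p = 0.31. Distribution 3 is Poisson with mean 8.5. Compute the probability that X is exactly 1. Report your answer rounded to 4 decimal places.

Conditional on each component, P(X = 1): 1: 0.16; 2: 0.0834152; 3: 0.00172948.
By total probability, P(X = 1) = 0.37·0.16 + 0.15·0.0834152 + 0.48·0.00172948 = 0.0725424.

0.0725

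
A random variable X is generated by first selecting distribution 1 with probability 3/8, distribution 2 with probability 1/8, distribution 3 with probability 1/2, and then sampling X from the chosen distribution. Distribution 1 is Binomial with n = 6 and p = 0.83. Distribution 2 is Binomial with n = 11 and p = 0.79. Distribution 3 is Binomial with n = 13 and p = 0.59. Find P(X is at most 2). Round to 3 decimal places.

0.004

Conditional on each component, P(X ≤ 2): 1: 0.00936187; 2: 2.87486e-05; 3: 0.00167656.
By total probability, P(X ≤ 2) = 0.375·0.00936187 + 0.125·2.87486e-05 + 0.5·0.00167656 = 0.00435257.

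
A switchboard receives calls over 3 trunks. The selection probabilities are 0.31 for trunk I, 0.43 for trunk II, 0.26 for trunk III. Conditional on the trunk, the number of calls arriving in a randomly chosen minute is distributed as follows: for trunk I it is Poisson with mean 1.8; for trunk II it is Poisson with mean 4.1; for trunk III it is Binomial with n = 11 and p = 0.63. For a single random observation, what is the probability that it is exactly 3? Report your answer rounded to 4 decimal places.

Conditional on each trunk, P(X = 3): I: 0.160671; II: 0.190368; III: 0.0144917.
By total probability, P(X = 3) = 0.31·0.160671 + 0.43·0.190368 + 0.26·0.0144917 = 0.135434.

0.1354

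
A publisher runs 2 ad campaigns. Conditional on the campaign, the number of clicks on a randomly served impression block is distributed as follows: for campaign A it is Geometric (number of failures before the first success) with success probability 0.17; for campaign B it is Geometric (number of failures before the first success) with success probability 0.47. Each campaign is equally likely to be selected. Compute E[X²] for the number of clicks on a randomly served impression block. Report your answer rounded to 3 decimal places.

28.114

For each component E[X²] = Var + (mean)², giving A: 52.5571; B: 3.67089.
Overall E[X²] = 0.5·52.5571 + 0.5·3.67089 = 28.114.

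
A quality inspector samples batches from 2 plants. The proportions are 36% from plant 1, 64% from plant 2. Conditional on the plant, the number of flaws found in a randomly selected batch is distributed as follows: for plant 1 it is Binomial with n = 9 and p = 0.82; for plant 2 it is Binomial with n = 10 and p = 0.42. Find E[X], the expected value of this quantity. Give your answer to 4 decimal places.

Component means — 1: 7.38; 2: 4.2.
E[X] = 0.36·7.38 + 0.64·4.2 = 5.3448.

5.3448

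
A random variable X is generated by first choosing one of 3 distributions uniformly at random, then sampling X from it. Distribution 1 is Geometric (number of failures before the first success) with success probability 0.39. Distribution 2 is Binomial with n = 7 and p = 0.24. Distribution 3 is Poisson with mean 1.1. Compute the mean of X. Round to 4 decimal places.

Component means — 1: 1.5641; 2: 1.68; 3: 1.1.
E[X] = 0.333333·1.5641 + 0.333333·1.68 + 0.333333·1.1 = 1.44803.

1.4480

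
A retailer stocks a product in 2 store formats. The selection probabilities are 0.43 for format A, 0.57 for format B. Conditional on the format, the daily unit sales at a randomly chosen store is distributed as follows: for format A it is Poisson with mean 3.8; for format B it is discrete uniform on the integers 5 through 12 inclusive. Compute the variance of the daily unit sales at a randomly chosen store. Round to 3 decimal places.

Per component, A: μ=3.8, E[X²]=18.24; B: μ=8.5, E[X²]=77.5.
E[X] = 0.43·3.8 + 0.57·8.5 = 6.479.
E[X²] = 0.43·18.24 + 0.57·77.5 = 52.0182.
Var(X) = E[X²] − (E[X])² = 52.0182 − 41.9774 = 10.0408.

10.041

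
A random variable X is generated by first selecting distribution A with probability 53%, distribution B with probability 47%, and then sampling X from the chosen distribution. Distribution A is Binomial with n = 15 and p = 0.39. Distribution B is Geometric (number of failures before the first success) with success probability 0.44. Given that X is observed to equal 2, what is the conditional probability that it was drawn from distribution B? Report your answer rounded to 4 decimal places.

Likelihoods P(X=2 | ·): A: 0.0258587; B: 0.137984.
Posterior ∝ prior × likelihood. Numerator for B: 0.47·0.137984 = 0.0648525.
Normalizing constant: 0.53·0.0258587 + 0.47·0.137984 = 0.0785576.
P(B | observation) = 0.0648525 / 0.0785576 = 0.825541.

0.8255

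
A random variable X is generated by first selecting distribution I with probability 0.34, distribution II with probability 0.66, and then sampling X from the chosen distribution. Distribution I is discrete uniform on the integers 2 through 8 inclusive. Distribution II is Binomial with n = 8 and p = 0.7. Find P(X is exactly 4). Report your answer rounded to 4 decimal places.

0.1384

Conditional on each component, P(X = 4): I: 0.142857; II: 0.136137.
By total probability, P(X = 4) = 0.34·0.142857 + 0.66·0.136137 = 0.138422.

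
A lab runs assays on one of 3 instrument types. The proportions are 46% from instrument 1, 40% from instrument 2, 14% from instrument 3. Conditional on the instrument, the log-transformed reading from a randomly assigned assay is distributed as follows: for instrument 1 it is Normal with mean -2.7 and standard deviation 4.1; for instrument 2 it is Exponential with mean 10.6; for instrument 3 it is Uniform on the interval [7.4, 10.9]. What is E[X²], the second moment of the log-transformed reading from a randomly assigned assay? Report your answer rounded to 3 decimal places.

112.838

For each component E[X²] = Var + (mean)², giving 1: 24.1; 2: 224.72; 3: 84.7433.
Overall E[X²] = 0.46·24.1 + 0.4·224.72 + 0.14·84.7433 = 112.838.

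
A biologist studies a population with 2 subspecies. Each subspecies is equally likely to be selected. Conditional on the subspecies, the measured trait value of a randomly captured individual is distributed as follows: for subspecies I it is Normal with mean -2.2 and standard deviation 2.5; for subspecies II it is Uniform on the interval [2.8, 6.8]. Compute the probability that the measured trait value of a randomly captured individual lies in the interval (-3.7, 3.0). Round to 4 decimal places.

Conditional on each subspecies, P(-3.7 < X < 3.0): I: 0.706984; II: 0.05.
By total probability, P(-3.7 < X < 3.0) = 0.5·0.706984 + 0.5·0.05 = 0.378492.

0.3785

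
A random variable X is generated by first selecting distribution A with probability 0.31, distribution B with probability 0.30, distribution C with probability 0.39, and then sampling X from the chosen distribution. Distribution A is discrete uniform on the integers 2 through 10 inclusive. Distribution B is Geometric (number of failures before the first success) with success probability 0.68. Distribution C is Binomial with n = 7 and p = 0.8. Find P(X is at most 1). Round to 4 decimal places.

0.2694

Conditional on each component, P(X ≤ 1): A: 0; B: 0.8976; C: 0.0003712.
By total probability, P(X ≤ 1) = 0.31·0 + 0.3·0.8976 + 0.39·0.0003712 = 0.269425.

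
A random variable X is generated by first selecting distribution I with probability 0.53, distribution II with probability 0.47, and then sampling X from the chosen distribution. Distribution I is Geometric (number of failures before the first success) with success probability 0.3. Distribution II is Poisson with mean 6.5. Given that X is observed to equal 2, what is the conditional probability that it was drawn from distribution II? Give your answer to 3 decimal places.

0.161

Likelihoods P(X=2 | ·): I: 0.147; II: 0.0317602.
Posterior ∝ prior × likelihood. Numerator for II: 0.47·0.0317602 = 0.0149273.
Normalizing constant: 0.53·0.147 + 0.47·0.0317602 = 0.0928373.
P(II | observation) = 0.0149273 / 0.0928373 = 0.16079.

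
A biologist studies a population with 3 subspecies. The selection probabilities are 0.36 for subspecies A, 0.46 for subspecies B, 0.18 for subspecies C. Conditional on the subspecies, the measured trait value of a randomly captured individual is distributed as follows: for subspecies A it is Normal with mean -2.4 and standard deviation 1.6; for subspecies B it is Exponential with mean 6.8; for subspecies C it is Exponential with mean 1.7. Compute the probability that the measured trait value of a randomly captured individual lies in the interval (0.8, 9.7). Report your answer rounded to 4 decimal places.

0.4185

Conditional on each subspecies, P(0.8 < X < 9.7): A: 0.0227501; B: 0.648855; C: 0.621308.
By total probability, P(0.8 < X < 9.7) = 0.36·0.0227501 + 0.46·0.648855 + 0.18·0.621308 = 0.418499.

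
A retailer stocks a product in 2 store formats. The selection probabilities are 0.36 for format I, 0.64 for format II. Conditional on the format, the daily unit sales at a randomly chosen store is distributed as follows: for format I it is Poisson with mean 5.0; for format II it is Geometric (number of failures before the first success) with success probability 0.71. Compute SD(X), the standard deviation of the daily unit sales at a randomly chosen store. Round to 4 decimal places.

Per component, I: μ=5, E[X²]=30; II: μ=0.408451, E[X²]=0.742115.
E[X] = 0.36·5 + 0.64·0.408451 = 2.06141.
E[X²] = 0.36·30 + 0.64·0.742115 = 11.275.
Var(X) = E[X²] − (E[X])² = 11.275 − 4.2494 = 7.02555.
SD(X) = √7.02555 = 2.65058.

2.6506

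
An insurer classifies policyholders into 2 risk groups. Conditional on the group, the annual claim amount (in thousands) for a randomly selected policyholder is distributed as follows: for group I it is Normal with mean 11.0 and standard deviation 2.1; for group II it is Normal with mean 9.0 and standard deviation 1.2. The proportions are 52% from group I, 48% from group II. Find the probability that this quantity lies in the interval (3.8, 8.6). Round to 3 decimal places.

Conditional on each group, P(3.8 < X < 8.6): I: 0.126246; II: 0.369434.
By total probability, P(3.8 < X < 8.6) = 0.52·0.126246 + 0.48·0.369434 = 0.242976.

0.243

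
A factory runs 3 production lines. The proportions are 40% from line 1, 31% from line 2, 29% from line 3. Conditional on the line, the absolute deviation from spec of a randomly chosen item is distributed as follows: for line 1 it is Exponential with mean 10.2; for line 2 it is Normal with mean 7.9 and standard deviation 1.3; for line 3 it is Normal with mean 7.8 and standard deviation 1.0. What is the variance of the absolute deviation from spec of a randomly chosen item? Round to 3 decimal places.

Per component, 1: μ=10.2, E[X²]=208.08; 2: μ=7.9, E[X²]=64.1; 3: μ=7.8, E[X²]=61.84.
E[X] = 0.4·10.2 + 0.31·7.9 + 0.29·7.8 = 8.791.
E[X²] = 0.4·208.08 + 0.31·64.1 + 0.29·61.84 = 121.037.
Var(X) = E[X²] − (E[X])² = 121.037 − 77.2817 = 43.7549.

43.755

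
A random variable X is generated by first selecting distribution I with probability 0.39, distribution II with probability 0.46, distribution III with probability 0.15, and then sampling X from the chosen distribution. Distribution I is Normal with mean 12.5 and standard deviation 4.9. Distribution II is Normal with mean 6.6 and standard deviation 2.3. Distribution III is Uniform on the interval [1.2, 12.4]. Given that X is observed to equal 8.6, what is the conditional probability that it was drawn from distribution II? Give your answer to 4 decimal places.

Likelihoods f(8.6 | ·): I: 0.0593136; II: 0.118847; III: 0.0892857.
Posterior ∝ prior × likelihood. Numerator for II: 0.46·0.118847 = 0.0546696.
Normalizing constant: 0.39·0.0593136 + 0.46·0.118847 + 0.15·0.0892857 = 0.0911947.
P(II | observation) = 0.0546696 / 0.0911947 = 0.599482.

0.5995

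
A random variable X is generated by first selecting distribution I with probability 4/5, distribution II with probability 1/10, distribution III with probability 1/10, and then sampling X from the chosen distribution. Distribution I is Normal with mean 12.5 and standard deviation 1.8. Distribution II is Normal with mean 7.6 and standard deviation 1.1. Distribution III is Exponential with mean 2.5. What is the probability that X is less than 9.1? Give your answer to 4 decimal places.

Conditional on each component, P(X < 9.1): I: 0.0294534; II: 0.913659; III: 0.973748.
By total probability, P(X < 9.1) = 0.8·0.0294534 + 0.1·0.913659 + 0.1·0.973748 = 0.212303.

0.2123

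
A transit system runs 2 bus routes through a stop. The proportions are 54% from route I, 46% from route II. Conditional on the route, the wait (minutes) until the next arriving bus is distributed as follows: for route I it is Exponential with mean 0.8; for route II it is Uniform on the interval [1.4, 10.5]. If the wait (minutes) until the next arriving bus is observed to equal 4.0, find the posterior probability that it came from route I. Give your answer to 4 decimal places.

Likelihoods f(4.0 | ·): I: 0.00842243; II: 0.10989.
Posterior ∝ prior × likelihood. Numerator for I: 0.54·0.00842243 = 0.00454811.
Normalizing constant: 0.54·0.00842243 + 0.46·0.10989 = 0.0550976.
P(I | observation) = 0.00454811 / 0.0550976 = 0.0825466.

0.0825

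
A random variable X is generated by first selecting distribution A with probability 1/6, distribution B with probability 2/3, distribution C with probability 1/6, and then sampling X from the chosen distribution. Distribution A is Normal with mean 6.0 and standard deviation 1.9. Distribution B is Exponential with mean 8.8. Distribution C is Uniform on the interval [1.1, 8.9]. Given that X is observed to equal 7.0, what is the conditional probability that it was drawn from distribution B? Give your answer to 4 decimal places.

Likelihoods f(7.0 | ·): A: 0.182812; B: 0.0512927; C: 0.128205.
Posterior ∝ prior × likelihood. Numerator for B: 0.666667·0.0512927 = 0.0341952.
Normalizing constant: 0.166667·0.182812 + 0.666667·0.0512927 + 0.166667·0.128205 = 0.0860314.
P(B | observation) = 0.0341952 / 0.0860314 = 0.397473.

0.3975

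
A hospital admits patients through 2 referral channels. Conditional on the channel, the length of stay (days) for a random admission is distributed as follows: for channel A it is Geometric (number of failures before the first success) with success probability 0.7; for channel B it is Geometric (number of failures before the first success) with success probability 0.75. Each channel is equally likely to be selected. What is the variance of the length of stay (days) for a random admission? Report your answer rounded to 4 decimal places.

Per component, A: μ=0.428571, E[X²]=0.795918; B: μ=0.333333, E[X²]=0.555556.
E[X] = 0.5·0.428571 + 0.5·0.333333 = 0.380952.
E[X²] = 0.5·0.795918 + 0.5·0.555556 = 0.675737.
Var(X) = E[X²] − (E[X])² = 0.675737 − 0.145125 = 0.530612.

0.5306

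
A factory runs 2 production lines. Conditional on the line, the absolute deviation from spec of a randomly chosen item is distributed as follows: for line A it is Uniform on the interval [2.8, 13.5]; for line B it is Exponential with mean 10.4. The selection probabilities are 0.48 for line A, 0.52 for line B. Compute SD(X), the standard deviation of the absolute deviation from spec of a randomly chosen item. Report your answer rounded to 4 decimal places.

Per component, A: μ=8.15, E[X²]=75.9633; B: μ=10.4, E[X²]=216.32.
E[X] = 0.48·8.15 + 0.52·10.4 = 9.32.
E[X²] = 0.48·75.9633 + 0.52·216.32 = 148.949.
Var(X) = E[X²] − (E[X])² = 148.949 − 86.8624 = 62.0864.
SD(X) = √62.0864 = 7.87949.

7.8795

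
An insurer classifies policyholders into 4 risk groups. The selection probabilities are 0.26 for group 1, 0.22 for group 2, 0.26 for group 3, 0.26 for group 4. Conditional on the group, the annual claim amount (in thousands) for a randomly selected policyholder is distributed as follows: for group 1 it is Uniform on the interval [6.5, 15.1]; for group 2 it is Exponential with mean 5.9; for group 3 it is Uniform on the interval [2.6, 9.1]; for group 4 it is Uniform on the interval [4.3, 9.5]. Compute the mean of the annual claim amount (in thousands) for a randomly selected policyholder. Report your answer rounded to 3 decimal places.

7.421

Component means — 1: 10.8; 2: 5.9; 3: 5.85; 4: 6.9.
E[X] = 0.26·10.8 + 0.22·5.9 + 0.26·5.85 + 0.26·6.9 = 7.421.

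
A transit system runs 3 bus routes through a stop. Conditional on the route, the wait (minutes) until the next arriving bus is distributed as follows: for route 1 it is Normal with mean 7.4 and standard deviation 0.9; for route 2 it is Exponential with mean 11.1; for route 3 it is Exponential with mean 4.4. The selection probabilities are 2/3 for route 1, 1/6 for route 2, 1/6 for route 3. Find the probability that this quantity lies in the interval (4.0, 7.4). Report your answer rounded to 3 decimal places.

Conditional on each route, P(4.0 < X < 7.4): 1: 0.499921; 2: 0.184008; 3: 0.216855.
By total probability, P(4.0 < X < 7.4) = 0.666667·0.499921 + 0.166667·0.184008 + 0.166667·0.216855 = 0.400091.

0.400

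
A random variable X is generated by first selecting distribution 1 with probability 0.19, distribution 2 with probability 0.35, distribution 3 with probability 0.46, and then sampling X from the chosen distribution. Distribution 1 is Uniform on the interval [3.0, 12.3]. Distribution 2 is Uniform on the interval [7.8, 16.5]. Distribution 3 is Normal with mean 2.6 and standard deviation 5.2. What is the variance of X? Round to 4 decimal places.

34.2746

Per component, 1: μ=7.65, E[X²]=65.73; 2: μ=12.15, E[X²]=153.93; 3: μ=2.6, E[X²]=33.8.
E[X] = 0.19·7.65 + 0.35·12.15 + 0.46·2.6 = 6.902.
E[X²] = 0.19·65.73 + 0.35·153.93 + 0.46·33.8 = 81.9122.
Var(X) = E[X²] − (E[X])² = 81.9122 − 47.6376 = 34.2746.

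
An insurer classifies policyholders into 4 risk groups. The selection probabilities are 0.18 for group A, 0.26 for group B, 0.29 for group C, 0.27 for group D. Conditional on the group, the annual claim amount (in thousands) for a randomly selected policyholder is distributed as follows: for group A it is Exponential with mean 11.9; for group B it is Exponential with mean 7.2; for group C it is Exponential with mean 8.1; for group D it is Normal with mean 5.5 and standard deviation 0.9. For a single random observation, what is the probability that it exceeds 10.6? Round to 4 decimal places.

0.2119

Conditional on each group, P(X > 10.6): A: 0.410345; B: 0.229415; C: 0.270187; D: 7.28011e-09.
By total probability, P(X > 10.6) = 0.18·0.410345 + 0.26·0.229415 + 0.29·0.270187 + 0.27·7.28011e-09 = 0.211864.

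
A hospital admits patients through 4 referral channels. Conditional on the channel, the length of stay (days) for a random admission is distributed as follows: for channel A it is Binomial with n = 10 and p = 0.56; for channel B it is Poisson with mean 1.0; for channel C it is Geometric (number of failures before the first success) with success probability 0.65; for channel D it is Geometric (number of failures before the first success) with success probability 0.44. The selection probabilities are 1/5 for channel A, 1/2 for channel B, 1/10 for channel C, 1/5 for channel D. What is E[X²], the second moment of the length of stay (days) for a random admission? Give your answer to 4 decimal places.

For each component E[X²] = Var + (mean)², giving A: 33.824; B: 2; C: 1.11834; D: 4.5124.
Overall E[X²] = 0.2·33.824 + 0.5·2 + 0.1·1.11834 + 0.2·4.5124 = 8.77911.

8.7791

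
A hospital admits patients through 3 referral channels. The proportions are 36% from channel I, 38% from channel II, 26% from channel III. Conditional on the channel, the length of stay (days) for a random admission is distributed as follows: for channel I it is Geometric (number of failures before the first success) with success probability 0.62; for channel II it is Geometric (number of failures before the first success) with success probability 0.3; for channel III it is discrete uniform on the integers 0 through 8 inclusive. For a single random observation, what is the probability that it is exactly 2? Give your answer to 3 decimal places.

Conditional on each channel, P(X = 2): I: 0.089528; II: 0.147; III: 0.111111.
By total probability, P(X = 2) = 0.36·0.089528 + 0.38·0.147 + 0.26·0.111111 = 0.116979.

0.117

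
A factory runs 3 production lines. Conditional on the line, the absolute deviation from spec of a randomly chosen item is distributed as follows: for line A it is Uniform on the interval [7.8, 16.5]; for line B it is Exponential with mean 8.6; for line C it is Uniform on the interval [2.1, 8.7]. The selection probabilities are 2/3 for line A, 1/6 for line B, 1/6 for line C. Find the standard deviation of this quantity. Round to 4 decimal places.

4.8871

Per component, A: μ=12.15, E[X²]=153.93; B: μ=8.6, E[X²]=147.92; C: μ=5.4, E[X²]=32.79.
E[X] = 0.666667·12.15 + 0.166667·8.6 + 0.166667·5.4 = 10.4333.
E[X²] = 0.666667·153.93 + 0.166667·147.92 + 0.166667·32.79 = 132.738.
Var(X) = E[X²] − (E[X])² = 132.738 − 108.854 = 23.8839.
SD(X) = √23.8839 = 4.88711.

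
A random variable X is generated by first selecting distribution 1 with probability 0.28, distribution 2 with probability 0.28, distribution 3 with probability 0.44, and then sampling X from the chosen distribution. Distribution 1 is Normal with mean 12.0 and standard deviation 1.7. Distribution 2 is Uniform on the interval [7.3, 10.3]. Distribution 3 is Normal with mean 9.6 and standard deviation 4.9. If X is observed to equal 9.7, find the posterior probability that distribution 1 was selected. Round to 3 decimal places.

Likelihoods f(9.7 | ·): 1: 0.0939689; 2: 0.333333; 3: 0.0813998.
Posterior ∝ prior × likelihood. Numerator for 1: 0.28·0.0939689 = 0.0263113.
Normalizing constant: 0.28·0.0939689 + 0.28·0.333333 + 0.44·0.0813998 = 0.155461.
P(1 | observation) = 0.0263113 / 0.155461 = 0.169247.

0.169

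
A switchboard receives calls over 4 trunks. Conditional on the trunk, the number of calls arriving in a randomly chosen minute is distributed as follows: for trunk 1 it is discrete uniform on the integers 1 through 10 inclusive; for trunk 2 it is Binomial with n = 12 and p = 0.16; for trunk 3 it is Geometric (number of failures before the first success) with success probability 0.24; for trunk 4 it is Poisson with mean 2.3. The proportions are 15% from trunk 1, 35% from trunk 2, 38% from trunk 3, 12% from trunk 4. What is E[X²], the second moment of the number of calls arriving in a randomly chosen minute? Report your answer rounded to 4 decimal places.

17.3650

For each component E[X²] = Var + (mean)², giving 1: 38.5; 2: 5.2992; 3: 23.2222; 4: 7.59.
Overall E[X²] = 0.15·38.5 + 0.35·5.2992 + 0.38·23.2222 + 0.12·7.59 = 17.365.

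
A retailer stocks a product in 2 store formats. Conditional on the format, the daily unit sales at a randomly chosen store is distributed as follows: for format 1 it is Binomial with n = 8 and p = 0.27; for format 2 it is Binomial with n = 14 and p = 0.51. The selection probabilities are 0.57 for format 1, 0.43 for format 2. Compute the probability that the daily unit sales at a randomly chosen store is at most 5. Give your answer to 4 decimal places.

0.6483

Conditional on each format, P(X ≤ 5): 1: 0.99358; 2: 0.190646.
By total probability, P(X ≤ 5) = 0.57·0.99358 + 0.43·0.190646 = 0.648318.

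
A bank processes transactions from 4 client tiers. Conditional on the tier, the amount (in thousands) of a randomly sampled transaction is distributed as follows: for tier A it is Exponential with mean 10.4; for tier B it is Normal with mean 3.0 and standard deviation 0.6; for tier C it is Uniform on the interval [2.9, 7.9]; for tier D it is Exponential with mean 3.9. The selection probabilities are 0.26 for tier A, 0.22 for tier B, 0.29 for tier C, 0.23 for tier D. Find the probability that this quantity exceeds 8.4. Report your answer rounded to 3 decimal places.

Conditional on each tier, P(X > 8.4): A: 0.445886; B: 0; C: 0; D: 0.116037.
By total probability, P(X > 8.4) = 0.26·0.445886 + 0.22·0 + 0.29·0 + 0.23·0.116037 = 0.142619.

0.143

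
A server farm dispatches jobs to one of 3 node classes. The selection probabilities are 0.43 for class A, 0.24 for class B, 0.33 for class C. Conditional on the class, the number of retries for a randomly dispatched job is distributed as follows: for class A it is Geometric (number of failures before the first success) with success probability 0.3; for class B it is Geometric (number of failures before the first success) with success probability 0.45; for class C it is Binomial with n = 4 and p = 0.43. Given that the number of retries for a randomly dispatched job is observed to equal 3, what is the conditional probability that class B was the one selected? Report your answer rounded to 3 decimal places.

0.147

Likelihoods P(X=3 | ·): A: 0.1029; B: 0.0748688; C: 0.181276.
Posterior ∝ prior × likelihood. Numerator for B: 0.24·0.0748688 = 0.0179685.
Normalizing constant: 0.43·0.1029 + 0.24·0.0748688 + 0.33·0.181276 = 0.122037.
P(B | observation) = 0.0179685 / 0.122037 = 0.147239.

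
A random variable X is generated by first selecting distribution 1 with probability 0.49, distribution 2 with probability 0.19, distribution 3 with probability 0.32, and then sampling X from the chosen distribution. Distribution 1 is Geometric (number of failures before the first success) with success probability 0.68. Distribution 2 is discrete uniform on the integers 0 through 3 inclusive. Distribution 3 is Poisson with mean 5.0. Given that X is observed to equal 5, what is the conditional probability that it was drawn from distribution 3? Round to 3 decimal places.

0.980

Likelihoods P(X=5 | ·): 1: 0.0022817; 2: 0; 3: 0.175467.
Posterior ∝ prior × likelihood. Numerator for 3: 0.32·0.175467 = 0.0561496.
Normalizing constant: 0.49·0.0022817 + 0.19·0 + 0.32·0.175467 = 0.0572676.
P(3 | observation) = 0.0561496 / 0.0572676 = 0.980477.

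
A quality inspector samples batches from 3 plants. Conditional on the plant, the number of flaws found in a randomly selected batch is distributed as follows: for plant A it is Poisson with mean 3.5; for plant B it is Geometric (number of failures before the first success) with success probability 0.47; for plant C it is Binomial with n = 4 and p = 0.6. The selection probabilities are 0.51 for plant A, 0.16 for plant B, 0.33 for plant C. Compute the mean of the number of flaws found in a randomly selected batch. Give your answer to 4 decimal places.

2.7574

Component means — A: 3.5; B: 1.12766; C: 2.4.
E[X] = 0.51·3.5 + 0.16·1.12766 + 0.33·2.4 = 2.75743.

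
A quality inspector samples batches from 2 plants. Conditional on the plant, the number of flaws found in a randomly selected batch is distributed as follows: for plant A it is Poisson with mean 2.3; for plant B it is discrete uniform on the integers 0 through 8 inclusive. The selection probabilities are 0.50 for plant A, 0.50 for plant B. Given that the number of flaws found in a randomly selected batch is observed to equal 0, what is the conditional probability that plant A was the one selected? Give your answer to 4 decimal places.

0.4743

Likelihoods P(X=0 | ·): A: 0.100259; B: 0.111111.
Posterior ∝ prior × likelihood. Numerator for A: 0.5·0.100259 = 0.0501294.
Normalizing constant: 0.5·0.100259 + 0.5·0.111111 = 0.105685.
P(A | observation) = 0.0501294 / 0.105685 = 0.474329.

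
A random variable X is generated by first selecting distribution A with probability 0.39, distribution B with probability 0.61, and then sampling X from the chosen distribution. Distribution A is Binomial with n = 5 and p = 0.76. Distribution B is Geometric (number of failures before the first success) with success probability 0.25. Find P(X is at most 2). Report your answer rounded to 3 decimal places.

0.389

Conditional on each component, P(X ≤ 2): A: 0.0932512; B: 0.578125.
By total probability, P(X ≤ 2) = 0.39·0.0932512 + 0.61·0.578125 = 0.389024.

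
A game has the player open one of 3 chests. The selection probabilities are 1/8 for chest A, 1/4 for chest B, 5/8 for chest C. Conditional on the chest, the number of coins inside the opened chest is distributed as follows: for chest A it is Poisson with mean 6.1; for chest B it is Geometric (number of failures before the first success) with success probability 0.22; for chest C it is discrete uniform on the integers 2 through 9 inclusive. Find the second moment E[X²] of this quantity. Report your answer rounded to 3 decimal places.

34.773

For each component E[X²] = Var + (mean)², giving A: 43.31; B: 28.686; C: 35.5.
Overall E[X²] = 0.125·43.31 + 0.25·28.686 + 0.625·35.5 = 34.7727.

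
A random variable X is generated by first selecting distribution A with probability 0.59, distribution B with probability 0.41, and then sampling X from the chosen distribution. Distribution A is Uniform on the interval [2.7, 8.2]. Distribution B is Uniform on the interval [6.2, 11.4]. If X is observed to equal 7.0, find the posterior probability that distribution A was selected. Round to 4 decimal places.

Likelihoods f(7.0 | ·): A: 0.181818; B: 0.192308.
Posterior ∝ prior × likelihood. Numerator for A: 0.59·0.181818 = 0.107273.
Normalizing constant: 0.59·0.181818 + 0.41·0.192308 = 0.186119.
P(A | observation) = 0.107273 / 0.186119 = 0.576367.

0.5764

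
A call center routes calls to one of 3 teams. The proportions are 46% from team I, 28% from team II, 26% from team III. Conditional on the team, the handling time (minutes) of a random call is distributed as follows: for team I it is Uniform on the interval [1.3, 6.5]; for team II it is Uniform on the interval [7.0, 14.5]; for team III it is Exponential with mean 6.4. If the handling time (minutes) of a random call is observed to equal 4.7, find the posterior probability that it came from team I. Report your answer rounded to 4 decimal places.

0.8194

Likelihoods f(4.7 | ·): I: 0.192308; II: 0; III: 0.0749696.
Posterior ∝ prior × likelihood. Numerator for I: 0.46·0.192308 = 0.0884615.
Normalizing constant: 0.46·0.192308 + 0.28·0 + 0.26·0.0749696 = 0.107954.
P(I | observation) = 0.0884615 / 0.107954 = 0.81944.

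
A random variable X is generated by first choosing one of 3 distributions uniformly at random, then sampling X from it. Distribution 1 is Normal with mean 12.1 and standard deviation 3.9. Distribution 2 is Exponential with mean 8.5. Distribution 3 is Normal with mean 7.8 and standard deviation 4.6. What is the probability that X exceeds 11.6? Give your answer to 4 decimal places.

0.3369

Conditional on each component, P(X > 11.6): 1: 0.551007; 2: 0.255456; 3: 0.204377.
By total probability, P(X > 11.6) = 0.333333·0.551007 + 0.333333·0.255456 + 0.333333·0.204377 = 0.336947.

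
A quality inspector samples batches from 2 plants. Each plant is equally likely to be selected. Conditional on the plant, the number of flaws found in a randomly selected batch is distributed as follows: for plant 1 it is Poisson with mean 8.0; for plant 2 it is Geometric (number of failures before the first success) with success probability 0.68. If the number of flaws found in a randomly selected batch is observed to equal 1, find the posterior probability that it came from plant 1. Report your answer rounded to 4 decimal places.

0.0122

Likelihoods P(X=1 | ·): 1: 0.0026837; 2: 0.2176.
Posterior ∝ prior × likelihood. Numerator for 1: 0.5·0.0026837 = 0.00134185.
Normalizing constant: 0.5·0.0026837 + 0.5·0.2176 = 0.110142.
P(1 | observation) = 0.00134185 / 0.110142 = 0.0121829.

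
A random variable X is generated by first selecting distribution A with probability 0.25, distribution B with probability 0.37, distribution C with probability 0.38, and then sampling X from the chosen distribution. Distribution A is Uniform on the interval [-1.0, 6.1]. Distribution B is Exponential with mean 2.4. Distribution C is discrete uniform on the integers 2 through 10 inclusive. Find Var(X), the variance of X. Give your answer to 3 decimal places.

Per component, A: μ=2.55, E[X²]=10.7033; B: μ=2.4, E[X²]=11.52; C: μ=6, E[X²]=42.6667.
E[X] = 0.25·2.55 + 0.37·2.4 + 0.38·6 = 3.8055.
E[X²] = 0.25·10.7033 + 0.37·11.52 + 0.38·42.6667 = 23.1516.
Var(X) = E[X²] − (E[X])² = 23.1516 − 14.4818 = 8.66974.

8.670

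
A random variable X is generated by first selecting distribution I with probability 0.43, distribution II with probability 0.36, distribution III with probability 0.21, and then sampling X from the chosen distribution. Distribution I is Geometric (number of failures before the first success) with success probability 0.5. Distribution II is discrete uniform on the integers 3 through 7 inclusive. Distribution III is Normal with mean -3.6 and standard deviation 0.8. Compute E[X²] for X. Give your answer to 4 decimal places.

For each component E[X²] = Var + (mean)², giving I: 3; II: 27; III: 13.6.
Overall E[X²] = 0.43·3 + 0.36·27 + 0.21·13.6 = 13.866.

13.8660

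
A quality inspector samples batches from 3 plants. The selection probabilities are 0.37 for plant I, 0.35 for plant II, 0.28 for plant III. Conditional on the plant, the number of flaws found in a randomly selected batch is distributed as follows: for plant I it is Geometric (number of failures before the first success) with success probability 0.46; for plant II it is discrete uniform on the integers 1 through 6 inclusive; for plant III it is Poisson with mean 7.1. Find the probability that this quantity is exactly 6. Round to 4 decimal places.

0.1037

Conditional on each plant, P(X = 6): I: 0.0114057; II: 0.166667; III: 0.1468.
By total probability, P(X = 6) = 0.37·0.0114057 + 0.35·0.166667 + 0.28·0.1468 = 0.103657.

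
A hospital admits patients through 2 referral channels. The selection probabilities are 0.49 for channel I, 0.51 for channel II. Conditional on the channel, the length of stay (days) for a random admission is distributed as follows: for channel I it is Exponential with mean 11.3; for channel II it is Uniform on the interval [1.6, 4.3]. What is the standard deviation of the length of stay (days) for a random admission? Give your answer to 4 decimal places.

8.9611

Per component, I: μ=11.3, E[X²]=255.38; II: μ=2.95, E[X²]=9.31.
E[X] = 0.49·11.3 + 0.51·2.95 = 7.0415.
E[X²] = 0.49·255.38 + 0.51·9.31 = 129.884.
Var(X) = E[X²] − (E[X])² = 129.884 − 49.5827 = 80.3016.
SD(X) = √80.3016 = 8.96111.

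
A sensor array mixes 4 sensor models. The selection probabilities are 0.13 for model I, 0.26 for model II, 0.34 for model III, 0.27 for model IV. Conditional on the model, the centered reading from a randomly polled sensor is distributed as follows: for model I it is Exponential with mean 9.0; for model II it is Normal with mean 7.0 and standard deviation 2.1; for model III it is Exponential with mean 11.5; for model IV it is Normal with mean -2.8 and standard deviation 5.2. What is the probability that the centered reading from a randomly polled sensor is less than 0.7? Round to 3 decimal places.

0.233

Conditional on each model, P(X < 0.7): I: 0.07483; II: 0.0013499; III: 0.059054; IV: 0.749551.
By total probability, P(X < 0.7) = 0.13·0.07483 + 0.26·0.0013499 + 0.34·0.059054 + 0.27·0.749551 = 0.232536.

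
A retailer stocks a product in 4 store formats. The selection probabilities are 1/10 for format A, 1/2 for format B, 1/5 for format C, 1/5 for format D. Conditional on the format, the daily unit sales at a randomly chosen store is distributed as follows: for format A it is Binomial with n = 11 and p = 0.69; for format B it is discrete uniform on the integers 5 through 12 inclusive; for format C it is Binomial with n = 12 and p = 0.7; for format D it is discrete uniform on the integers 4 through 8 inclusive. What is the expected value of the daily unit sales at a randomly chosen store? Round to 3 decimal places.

Component means — A: 7.59; B: 8.5; C: 8.4; D: 6.
E[X] = 0.1·7.59 + 0.5·8.5 + 0.2·8.4 + 0.2·6 = 7.889.

7.889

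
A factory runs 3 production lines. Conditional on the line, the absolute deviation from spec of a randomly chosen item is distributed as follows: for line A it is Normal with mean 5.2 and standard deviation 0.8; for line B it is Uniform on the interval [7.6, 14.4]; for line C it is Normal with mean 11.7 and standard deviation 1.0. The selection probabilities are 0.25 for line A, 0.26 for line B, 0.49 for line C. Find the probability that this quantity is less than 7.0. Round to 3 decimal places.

Conditional on each line, P(X < 7.0): A: 0.987776; B: 0; C: 1.30081e-06.
By total probability, P(X < 7.0) = 0.25·0.987776 + 0.26·0 + 0.49·1.30081e-06 = 0.246945.

0.247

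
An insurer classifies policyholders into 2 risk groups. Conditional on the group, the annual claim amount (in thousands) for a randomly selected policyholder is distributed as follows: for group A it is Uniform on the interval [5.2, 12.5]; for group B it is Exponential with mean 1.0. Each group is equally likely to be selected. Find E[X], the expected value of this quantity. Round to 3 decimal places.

Component means — A: 8.85; B: 1.
E[X] = 0.5·8.85 + 0.5·1 = 4.925.

4.925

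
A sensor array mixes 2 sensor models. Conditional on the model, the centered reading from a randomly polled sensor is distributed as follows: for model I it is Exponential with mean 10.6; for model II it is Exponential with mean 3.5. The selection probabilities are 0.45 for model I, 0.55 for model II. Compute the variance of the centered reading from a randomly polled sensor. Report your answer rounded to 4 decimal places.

Per component, I: μ=10.6, E[X²]=224.72; II: μ=3.5, E[X²]=24.5.
E[X] = 0.45·10.6 + 0.55·3.5 = 6.695.
E[X²] = 0.45·224.72 + 0.55·24.5 = 114.599.
Var(X) = E[X²] − (E[X])² = 114.599 − 44.823 = 69.776.

69.7760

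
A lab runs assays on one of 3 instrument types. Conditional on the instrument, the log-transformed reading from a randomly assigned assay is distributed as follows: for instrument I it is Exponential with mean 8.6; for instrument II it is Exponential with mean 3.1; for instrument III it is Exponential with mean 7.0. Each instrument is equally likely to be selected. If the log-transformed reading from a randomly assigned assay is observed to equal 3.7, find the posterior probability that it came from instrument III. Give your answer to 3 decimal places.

0.327

Likelihoods f(3.7 | ·): I: 0.075623; II: 0.0977883; III: 0.0842066.
Posterior ∝ prior × likelihood. Numerator for III: 0.333333·0.0842066 = 0.0280689.
Normalizing constant: 0.333333·0.075623 + 0.333333·0.0977883 + 0.333333·0.0842066 = 0.0858726.
P(III | observation) = 0.0280689 / 0.0858726 = 0.326866.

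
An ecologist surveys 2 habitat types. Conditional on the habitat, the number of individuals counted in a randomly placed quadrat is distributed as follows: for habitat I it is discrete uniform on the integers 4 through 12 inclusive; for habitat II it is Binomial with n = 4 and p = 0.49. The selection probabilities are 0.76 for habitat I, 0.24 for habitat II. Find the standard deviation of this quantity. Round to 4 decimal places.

Per component, I: μ=8, E[X²]=70.6667; II: μ=1.96, E[X²]=4.8412.
E[X] = 0.76·8 + 0.24·1.96 = 6.5504.
E[X²] = 0.76·70.6667 + 0.24·4.8412 = 54.8686.
Var(X) = E[X²] − (E[X])² = 54.8686 − 42.9077 = 11.9608.
SD(X) = √11.9608 = 3.45844.

3.4584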